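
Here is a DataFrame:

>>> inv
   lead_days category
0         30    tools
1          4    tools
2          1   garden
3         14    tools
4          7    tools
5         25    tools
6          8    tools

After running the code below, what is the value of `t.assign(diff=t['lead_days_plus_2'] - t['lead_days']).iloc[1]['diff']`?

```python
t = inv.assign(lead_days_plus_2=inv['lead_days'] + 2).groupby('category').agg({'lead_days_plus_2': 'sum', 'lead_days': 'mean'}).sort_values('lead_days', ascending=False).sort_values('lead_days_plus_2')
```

add column lead_days_plus_2 = inv['lead_days'] + 2:
   lead_days category  lead_days_plus_2
0         30    tools                32
1          4    tools                 6
2          1   garden                 3
3         14    tools                16
4          7    tools                 9
5         25    tools                27
6          8    tools                10
group by category: sum(lead_days_plus_2), mean(lead_days):
          lead_days_plus_2  lead_days
category                             
garden                   3   1.000000
tools                  100  14.666667
sort by lead_days descending:
          lead_days_plus_2  lead_days
category                             
tools                  100  14.666667
garden                   3   1.000000
sort by lead_days_plus_2:
          lead_days_plus_2  lead_days
category                             
garden                   3   1.000000
tools                  100  14.666667
add column diff = t['lead_days_plus_2'] - t['lead_days']:
          lead_days_plus_2  lead_days       diff
category                                        
garden                   3   1.000000   2.000000
tools                  100  14.666667  85.333333
Taking the value at position 1, column 'diff' gives 85.3333333333.

85.3333333333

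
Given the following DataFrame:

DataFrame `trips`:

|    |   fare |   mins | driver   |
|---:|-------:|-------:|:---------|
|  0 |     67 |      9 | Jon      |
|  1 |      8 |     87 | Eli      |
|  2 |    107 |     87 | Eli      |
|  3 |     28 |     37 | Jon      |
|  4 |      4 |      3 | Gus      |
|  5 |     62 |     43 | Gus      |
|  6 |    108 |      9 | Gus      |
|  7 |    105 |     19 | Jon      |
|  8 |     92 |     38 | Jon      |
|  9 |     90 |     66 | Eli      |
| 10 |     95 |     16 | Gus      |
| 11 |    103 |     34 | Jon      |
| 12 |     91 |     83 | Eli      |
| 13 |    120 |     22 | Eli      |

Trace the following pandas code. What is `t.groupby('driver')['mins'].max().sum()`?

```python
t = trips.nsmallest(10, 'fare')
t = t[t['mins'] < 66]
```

take 10 rows with smallest fare:
    fare  mins driver
4      4     3    Gus
1      8    87    Eli
3     28    37    Jon
5     62    43    Gus
0     67     9    Jon
9     90    66    Eli
12    91    83    Eli
8     92    38    Jon
10    95    16    Gus
11   103    34    Jon
filter rows where mins < 66:
    fare  mins driver
4      4     3    Gus
3     28    37    Jon
5     62    43    Gus
0     67     9    Jon
8     92    38    Jon
10    95    16    Gus
11   103    34    Jon
group by driver, max of mins:
driver
Gus    43
Jon    38
Name: mins, dtype: int64

81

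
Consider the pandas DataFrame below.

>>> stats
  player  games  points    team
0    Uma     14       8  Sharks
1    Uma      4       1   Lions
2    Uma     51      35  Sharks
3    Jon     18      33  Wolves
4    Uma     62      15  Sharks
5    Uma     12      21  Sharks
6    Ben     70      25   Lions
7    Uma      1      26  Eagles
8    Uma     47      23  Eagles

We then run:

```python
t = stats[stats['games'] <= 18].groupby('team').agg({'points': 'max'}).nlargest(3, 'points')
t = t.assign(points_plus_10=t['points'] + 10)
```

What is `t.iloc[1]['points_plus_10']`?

filter rows where games <= 18:
  player  games  points    team
0    Uma     14       8  Sharks
1    Uma      4       1   Lions
3    Jon     18      33  Wolves
5    Uma     12      21  Sharks
7    Uma      1      26  Eagles
group by team, max of points:
        points
team          
Eagles      26
Lions        1
Sharks      21
Wolves      33
take 3 rows with largest points:
        points
team          
Wolves      33
Eagles      26
Sharks      21
add column points_plus_10 = t['points'] + 10:
        points  points_plus_10
team                          
Wolves      33              43
Eagles      26              36
Sharks      21              31

36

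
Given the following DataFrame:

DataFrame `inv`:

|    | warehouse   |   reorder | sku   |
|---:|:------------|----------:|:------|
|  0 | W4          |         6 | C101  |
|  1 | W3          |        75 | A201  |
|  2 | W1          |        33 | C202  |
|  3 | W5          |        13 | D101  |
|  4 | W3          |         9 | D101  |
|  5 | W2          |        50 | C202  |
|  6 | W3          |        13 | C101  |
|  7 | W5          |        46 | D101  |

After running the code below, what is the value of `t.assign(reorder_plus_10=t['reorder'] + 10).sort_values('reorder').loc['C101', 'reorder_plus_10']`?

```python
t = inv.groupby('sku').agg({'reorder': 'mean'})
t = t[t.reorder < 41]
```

19.5

group by sku, mean of reorder:
        reorder
sku            
A201  75.000000
C101   9.500000
C202  41.500000
D101  22.666667
filter rows where reorder < 41:
        reorder
sku            
C101   9.500000
D101  22.666667
add column reorder_plus_10 = t['reorder'] + 10:
        reorder  reorder_plus_10
sku                             
C101   9.500000        19.500000
D101  22.666667        32.666667
sort by reorder:
        reorder  reorder_plus_10
sku                             
C101   9.500000        19.500000
D101  22.666667        32.666667
Taking the value at row 'C101', column 'reorder_plus_10' gives 19.5.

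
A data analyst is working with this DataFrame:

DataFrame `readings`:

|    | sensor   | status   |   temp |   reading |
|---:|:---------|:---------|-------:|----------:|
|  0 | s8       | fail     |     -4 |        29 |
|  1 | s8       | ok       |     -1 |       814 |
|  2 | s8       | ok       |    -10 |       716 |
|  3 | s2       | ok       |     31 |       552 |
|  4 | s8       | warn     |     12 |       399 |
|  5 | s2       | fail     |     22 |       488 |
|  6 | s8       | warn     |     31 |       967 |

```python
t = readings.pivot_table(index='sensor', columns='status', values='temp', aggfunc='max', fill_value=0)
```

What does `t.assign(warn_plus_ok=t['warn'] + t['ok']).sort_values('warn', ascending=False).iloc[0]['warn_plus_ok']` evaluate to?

pivot: rows=sensor, cols=status, max(temp):
status  fail  ok  warn
sensor                
s2        22  31     0
s8        -4  -1    31
add column warn_plus_ok = t['warn'] + t['ok']:
status  fail  ok  warn  warn_plus_ok
sensor                              
s2        22  31     0            31
s8        -4  -1    31            30
sort by warn descending:
status  fail  ok  warn  warn_plus_ok
sensor                              
s8        -4  -1    31            30
s2        22  31     0            31
value at position 0, column 'warn_plus_ok' → 30

30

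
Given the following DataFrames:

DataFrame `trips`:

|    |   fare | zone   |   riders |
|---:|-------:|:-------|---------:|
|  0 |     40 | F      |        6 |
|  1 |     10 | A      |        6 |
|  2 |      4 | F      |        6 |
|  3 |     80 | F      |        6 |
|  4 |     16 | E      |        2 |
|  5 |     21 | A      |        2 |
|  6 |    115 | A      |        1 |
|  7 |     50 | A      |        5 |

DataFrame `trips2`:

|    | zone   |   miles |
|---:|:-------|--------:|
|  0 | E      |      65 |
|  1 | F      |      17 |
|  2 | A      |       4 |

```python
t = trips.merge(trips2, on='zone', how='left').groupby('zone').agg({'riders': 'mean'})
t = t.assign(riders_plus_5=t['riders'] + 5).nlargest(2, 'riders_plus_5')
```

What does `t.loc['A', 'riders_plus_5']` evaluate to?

8.5

merge on 'zone' (how='left') → 8 rows:
   fare zone  riders  miles
0    40    F       6     17
1    10    A       6      4
2     4    F       6     17
3    80    F       6     17
4    16    E       2     65
5    21    A       2      4
6   115    A       1      4
7    50    A       5      4
group by zone, mean of riders:
      riders
zone        
A        3.5
E        2.0
F        6.0
add column riders_plus_5 = t['riders'] + 5:
      riders  riders_plus_5
zone                       
A        3.5            8.5
E        2.0            7.0
F        6.0           11.0
take 2 rows with largest riders_plus_5:
      riders  riders_plus_5
zone                       
F        6.0           11.0
A        3.5            8.5
So loc['A', 'riders_plus_5'] = 8.5.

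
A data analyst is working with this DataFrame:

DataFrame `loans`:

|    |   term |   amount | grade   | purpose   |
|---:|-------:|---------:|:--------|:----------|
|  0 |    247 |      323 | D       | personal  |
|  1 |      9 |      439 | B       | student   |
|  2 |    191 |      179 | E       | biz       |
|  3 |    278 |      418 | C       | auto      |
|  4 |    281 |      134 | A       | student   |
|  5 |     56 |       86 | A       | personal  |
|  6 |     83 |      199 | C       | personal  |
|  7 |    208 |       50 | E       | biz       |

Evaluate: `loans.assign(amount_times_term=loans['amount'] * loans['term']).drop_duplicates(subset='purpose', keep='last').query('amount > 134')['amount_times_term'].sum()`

132721

add column amount_times_term = loans['amount'] * loans['term']:
   term  amount grade   purpose  amount_times_term
0   247     323     D  personal              79781
1     9     439     B   student               3951
2   191     179     E       biz              34189
3   278     418     C      auto             116204
4   281     134     A   student              37654
5    56      86     A  personal               4816
6    83     199     C  personal              16517
7   208      50     E       biz              10400
drop duplicate purpose (keep=last):
   term  amount grade   purpose  amount_times_term
3   278     418     C      auto             116204
4   281     134     A   student              37654
6    83     199     C  personal              16517
7   208      50     E       biz              10400
filter rows where amount > 134:
   term  amount grade   purpose  amount_times_term
3   278     418     C      auto             116204
6    83     199     C  personal              16517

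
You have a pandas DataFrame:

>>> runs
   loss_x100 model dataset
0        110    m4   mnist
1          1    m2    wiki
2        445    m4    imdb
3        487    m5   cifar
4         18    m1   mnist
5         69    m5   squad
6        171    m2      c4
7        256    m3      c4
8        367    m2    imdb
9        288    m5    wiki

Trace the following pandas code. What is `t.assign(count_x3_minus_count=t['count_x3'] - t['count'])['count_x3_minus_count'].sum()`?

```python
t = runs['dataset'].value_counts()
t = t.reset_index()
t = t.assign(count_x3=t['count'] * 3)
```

20

value_counts of dataset:
dataset
mnist    2
wiki     2
imdb     2
c4       2
cifar    1
squad    1
Name: count, dtype: int64
reset_index():
  dataset  count
0   mnist      2
1    wiki      2
2    imdb      2
3      c4      2
4   cifar      1
5   squad      1
add column count_x3 = t['count'] * 3:
  dataset  count  count_x3
0   mnist      2         6
1    wiki      2         6
2    imdb      2         6
3      c4      2         6
4   cifar      1         3
5   squad      1         3
add column count_x3_minus_count = t['count_x3'] - t['count']:
  dataset  count  count_x3  count_x3_minus_count
0   mnist      2         6                     4
1    wiki      2         6                     4
2    imdb      2         6                     4
3      c4      2         6                     4
4   cifar      1         3                     2
5   squad      1         3                     2
sum of column 'count_x3_minus_count' → 20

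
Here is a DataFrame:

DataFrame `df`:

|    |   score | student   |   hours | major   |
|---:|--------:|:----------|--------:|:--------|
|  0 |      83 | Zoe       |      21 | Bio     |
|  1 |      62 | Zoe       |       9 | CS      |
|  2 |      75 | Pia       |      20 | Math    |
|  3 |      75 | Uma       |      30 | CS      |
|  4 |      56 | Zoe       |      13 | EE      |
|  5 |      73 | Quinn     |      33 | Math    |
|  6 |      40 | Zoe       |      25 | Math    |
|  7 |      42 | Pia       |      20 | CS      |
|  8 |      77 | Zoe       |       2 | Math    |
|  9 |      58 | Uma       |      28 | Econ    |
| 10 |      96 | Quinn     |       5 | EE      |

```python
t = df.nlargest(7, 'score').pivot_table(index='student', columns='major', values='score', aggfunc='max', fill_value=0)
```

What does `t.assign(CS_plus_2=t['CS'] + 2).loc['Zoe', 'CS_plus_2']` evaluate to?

64

take 7 rows with largest score:
    score student  hours major
10     96   Quinn      5    EE
0      83     Zoe     21   Bio
8      77     Zoe      2  Math
2      75     Pia     20  Math
3      75     Uma     30    CS
5      73   Quinn     33  Math
1      62     Zoe      9    CS
pivot: rows=student, cols=major, max(score):
major    Bio  CS  EE  Math
student                   
Pia        0   0   0    75
Quinn      0   0  96    73
Uma        0  75   0     0
Zoe       83  62   0    77
add column CS_plus_2 = t['CS'] + 2:
major    Bio  CS  EE  Math  CS_plus_2
student                              
Pia        0   0   0    75          2
Quinn      0   0  96    73          2
Uma        0  75   0     0         77
Zoe       83  62   0    77         64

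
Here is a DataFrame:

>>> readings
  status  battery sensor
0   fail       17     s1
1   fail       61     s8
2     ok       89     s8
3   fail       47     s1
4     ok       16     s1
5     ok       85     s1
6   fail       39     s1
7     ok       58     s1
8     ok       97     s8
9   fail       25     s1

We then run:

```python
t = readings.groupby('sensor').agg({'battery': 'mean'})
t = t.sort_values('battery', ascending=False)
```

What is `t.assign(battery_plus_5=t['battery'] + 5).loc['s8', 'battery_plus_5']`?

group by sensor, mean of battery:
          battery
sensor           
s1      41.000000
s8      82.333333
sort by battery descending:
          battery
sensor           
s8      82.333333
s1      41.000000
add column battery_plus_5 = t['battery'] + 5:
          battery  battery_plus_5
sensor                           
s8      82.333333       87.333333
s1      41.000000       46.000000
The value at row 's8', column 'battery_plus_5' is 87.3333333333.

87.3333333333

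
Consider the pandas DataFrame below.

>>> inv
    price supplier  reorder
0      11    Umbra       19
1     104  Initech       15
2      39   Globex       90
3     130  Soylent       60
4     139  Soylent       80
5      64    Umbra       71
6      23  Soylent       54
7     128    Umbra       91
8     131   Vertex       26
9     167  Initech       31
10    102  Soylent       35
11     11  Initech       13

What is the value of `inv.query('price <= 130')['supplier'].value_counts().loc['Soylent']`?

filter rows where price <= 130:
    price supplier  reorder
0      11    Umbra       19
1     104  Initech       15
2      39   Globex       90
3     130  Soylent       60
5      64    Umbra       71
6      23  Soylent       54
7     128    Umbra       91
10    102  Soylent       35
11     11  Initech       13
value_counts of supplier:
supplier
Umbra      3
Soylent    3
Initech    2
Globex     1
Name: count, dtype: int64

3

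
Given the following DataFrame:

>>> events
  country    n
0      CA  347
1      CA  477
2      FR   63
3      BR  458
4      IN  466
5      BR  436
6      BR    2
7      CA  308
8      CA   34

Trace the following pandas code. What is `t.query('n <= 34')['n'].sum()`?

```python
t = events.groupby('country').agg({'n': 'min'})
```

36

group by country, min of n:
           n
country     
BR         2
CA        34
FR        63
IN       466
filter rows where n <= 34:
          n
country    
BR        2
CA       34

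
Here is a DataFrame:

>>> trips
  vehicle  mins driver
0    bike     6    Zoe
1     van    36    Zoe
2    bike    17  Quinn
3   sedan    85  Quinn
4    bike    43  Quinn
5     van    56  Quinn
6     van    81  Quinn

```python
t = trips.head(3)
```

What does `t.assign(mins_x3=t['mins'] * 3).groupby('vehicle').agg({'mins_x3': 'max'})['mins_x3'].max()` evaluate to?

108

take first 3 rows:
  vehicle  mins driver
0    bike     6    Zoe
1     van    36    Zoe
2    bike    17  Quinn
add column mins_x3 = t['mins'] * 3:
  vehicle  mins driver  mins_x3
0    bike     6    Zoe       18
1     van    36    Zoe      108
2    bike    17  Quinn       51
group by vehicle, max of mins_x3:
         mins_x3
vehicle         
bike          51
van          108
Finally, max of column 'mins_x3' = 108.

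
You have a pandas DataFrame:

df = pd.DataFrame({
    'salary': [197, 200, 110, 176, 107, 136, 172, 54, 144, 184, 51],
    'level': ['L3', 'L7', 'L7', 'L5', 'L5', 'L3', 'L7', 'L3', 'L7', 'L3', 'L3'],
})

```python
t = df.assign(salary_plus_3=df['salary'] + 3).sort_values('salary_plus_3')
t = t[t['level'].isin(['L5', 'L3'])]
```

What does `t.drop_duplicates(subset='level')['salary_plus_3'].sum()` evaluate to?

add column salary_plus_3 = df['salary'] + 3:
    salary level  salary_plus_3
0      197    L3            200
1      200    L7            203
2      110    L7            113
3      176    L5            179
4      107    L5            110
5      136    L3            139
6      172    L7            175
7       54    L3             57
8      144    L7            147
9      184    L3            187
10      51    L3             54
sort by salary_plus_3:
    salary level  salary_plus_3
10      51    L3             54
7       54    L3             57
4      107    L5            110
2      110    L7            113
5      136    L3            139
8      144    L7            147
6      172    L7            175
3      176    L5            179
9      184    L3            187
0      197    L3            200
1      200    L7            203
filter rows where level in ['L5', 'L3']:
    salary level  salary_plus_3
10      51    L3             54
7       54    L3             57
4      107    L5            110
5      136    L3            139
3      176    L5            179
9      184    L3            187
0      197    L3            200
drop duplicate level (keep=first):
    salary level  salary_plus_3
10      51    L3             54
4      107    L5            110
Reading off the sum of column 'salary_plus_3', we get 164.

164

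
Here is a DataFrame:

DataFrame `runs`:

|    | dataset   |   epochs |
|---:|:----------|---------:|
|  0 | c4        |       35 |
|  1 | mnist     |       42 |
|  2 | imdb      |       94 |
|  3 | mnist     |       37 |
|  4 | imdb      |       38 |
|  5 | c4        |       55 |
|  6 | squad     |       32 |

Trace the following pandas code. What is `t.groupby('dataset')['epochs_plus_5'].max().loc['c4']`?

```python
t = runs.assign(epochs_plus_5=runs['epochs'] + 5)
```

add column epochs_plus_5 = runs['epochs'] + 5:
  dataset  epochs  epochs_plus_5
0      c4      35             40
1   mnist      42             47
2    imdb      94             99
3   mnist      37             42
4    imdb      38             43
5      c4      55             60
6   squad      32             37
group by dataset, max of epochs_plus_5:
dataset
c4       60
imdb     99
mnist    47
squad    37
Name: epochs_plus_5, dtype: int64
value at index 'c4' → 60

60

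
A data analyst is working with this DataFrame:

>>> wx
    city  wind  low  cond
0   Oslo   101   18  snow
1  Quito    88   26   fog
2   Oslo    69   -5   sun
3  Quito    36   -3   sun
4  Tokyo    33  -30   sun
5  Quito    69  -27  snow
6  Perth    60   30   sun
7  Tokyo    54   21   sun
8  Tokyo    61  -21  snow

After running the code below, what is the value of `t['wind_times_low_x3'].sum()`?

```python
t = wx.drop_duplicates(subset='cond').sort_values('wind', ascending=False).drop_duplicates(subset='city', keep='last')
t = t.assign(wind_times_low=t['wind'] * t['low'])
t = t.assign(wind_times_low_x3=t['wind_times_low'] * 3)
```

5829

drop duplicate cond (keep=first):
    city  wind  low  cond
0   Oslo   101   18  snow
1  Quito    88   26   fog
2   Oslo    69   -5   sun
sort by wind descending:
    city  wind  low  cond
0   Oslo   101   18  snow
1  Quito    88   26   fog
2   Oslo    69   -5   sun
drop duplicate city (keep=last):
    city  wind  low cond
1  Quito    88   26  fog
2   Oslo    69   -5  sun
add column wind_times_low = t['wind'] * t['low']:
    city  wind  low cond  wind_times_low
1  Quito    88   26  fog            2288
2   Oslo    69   -5  sun            -345
add column wind_times_low_x3 = t['wind_times_low'] * 3:
    city  wind  low cond  wind_times_low  wind_times_low_x3
1  Quito    88   26  fog            2288               6864
2   Oslo    69   -5  sun            -345              -1035
sum of column 'wind_times_low_x3' → 5829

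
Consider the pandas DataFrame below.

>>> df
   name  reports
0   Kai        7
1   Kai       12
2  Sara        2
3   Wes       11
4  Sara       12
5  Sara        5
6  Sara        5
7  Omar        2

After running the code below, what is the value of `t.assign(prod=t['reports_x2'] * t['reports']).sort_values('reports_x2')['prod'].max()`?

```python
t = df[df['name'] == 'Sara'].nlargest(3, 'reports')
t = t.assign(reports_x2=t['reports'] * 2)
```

288

filter rows where name == 'Sara':
   name  reports
2  Sara        2
4  Sara       12
5  Sara        5
6  Sara        5
take 3 rows with largest reports:
   name  reports
4  Sara       12
5  Sara        5
6  Sara        5
add column reports_x2 = t['reports'] * 2:
   name  reports  reports_x2
4  Sara       12          24
5  Sara        5          10
6  Sara        5          10
add column prod = t['reports_x2'] * t['reports']:
   name  reports  reports_x2  prod
4  Sara       12          24   288
5  Sara        5          10    50
6  Sara        5          10    50
sort by reports_x2:
   name  reports  reports_x2  prod
5  Sara        5          10    50
6  Sara        5          10    50
4  Sara       12          24   288
Hence 288.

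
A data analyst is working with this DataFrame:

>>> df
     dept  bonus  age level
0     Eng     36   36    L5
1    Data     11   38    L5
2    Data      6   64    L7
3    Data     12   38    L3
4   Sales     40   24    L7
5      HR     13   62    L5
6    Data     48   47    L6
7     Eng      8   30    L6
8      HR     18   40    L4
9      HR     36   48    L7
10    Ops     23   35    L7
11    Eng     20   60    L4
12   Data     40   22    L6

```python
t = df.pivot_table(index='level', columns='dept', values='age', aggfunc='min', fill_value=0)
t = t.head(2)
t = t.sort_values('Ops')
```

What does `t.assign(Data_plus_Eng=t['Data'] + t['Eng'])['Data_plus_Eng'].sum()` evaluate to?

98

pivot: rows=level, cols=dept, min(age):
dept   Data  Eng  HR  Ops  Sales
level                           
L3       38    0   0    0      0
L4        0   60  40    0      0
L5       38   36  62    0      0
L6       22   30   0    0      0
L7       64    0  48   35     24
take first 2 rows:
dept   Data  Eng  HR  Ops  Sales
level                           
L3       38    0   0    0      0
L4        0   60  40    0      0
sort by Ops:
dept   Data  Eng  HR  Ops  Sales
level                           
L3       38    0   0    0      0
L4        0   60  40    0      0
add column Data_plus_Eng = t['Data'] + t['Eng']:
dept   Data  Eng  HR  Ops  Sales  Data_plus_Eng
level                                          
L3       38    0   0    0      0             38
L4        0   60  40    0      0             60
So sum() = 98.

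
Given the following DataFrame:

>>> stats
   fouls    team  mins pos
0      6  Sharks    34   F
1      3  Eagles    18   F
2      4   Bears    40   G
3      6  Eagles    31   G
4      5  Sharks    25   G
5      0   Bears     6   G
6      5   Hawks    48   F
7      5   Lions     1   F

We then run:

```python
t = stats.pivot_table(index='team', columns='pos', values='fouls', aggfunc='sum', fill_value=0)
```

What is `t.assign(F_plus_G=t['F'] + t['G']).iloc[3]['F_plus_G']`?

5

pivot: rows=team, cols=pos, sum(fouls):
pos     F  G
team        
Bears   0  4
Eagles  3  6
Hawks   5  0
Lions   5  0
Sharks  6  5
add column F_plus_G = t['F'] + t['G']:
pos     F  G  F_plus_G
team                  
Bears   0  4         4
Eagles  3  6         9
Hawks   5  0         5
Lions   5  0         5
Sharks  6  5        11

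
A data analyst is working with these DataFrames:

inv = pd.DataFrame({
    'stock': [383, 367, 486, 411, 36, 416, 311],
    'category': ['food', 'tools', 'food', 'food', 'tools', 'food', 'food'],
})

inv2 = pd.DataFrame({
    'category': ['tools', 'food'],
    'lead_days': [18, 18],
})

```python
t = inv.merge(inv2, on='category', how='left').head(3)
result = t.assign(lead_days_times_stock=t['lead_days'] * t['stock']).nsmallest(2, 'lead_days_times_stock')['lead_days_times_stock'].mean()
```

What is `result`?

merge on 'category' (how='left') → 7 rows:
   stock category  lead_days
0    383     food         18
1    367    tools         18
2    486     food         18
3    411     food         18
4     36    tools         18
5    416     food         18
6    311     food         18
take first 3 rows:
   stock category  lead_days
0    383     food         18
1    367    tools         18
2    486     food         18
add column lead_days_times_stock = t['lead_days'] * t['stock']:
   stock category  lead_days  lead_days_times_stock
0    383     food         18                   6894
1    367    tools         18                   6606
2    486     food         18                   8748
take 2 rows with smallest lead_days_times_stock:
   stock category  lead_days  lead_days_times_stock
1    367    tools         18                   6606
0    383     food         18                   6894

6750.0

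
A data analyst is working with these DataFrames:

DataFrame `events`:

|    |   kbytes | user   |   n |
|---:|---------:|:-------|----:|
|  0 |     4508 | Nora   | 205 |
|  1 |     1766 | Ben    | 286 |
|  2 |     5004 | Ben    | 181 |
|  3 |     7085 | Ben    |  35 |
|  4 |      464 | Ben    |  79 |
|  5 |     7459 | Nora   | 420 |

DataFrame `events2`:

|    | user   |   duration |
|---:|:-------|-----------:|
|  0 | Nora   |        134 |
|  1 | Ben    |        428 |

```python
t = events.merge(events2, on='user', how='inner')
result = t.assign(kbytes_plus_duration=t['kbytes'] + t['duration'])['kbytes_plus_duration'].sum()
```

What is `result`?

28266

merge on 'user' (how='inner') → 6 rows:
   kbytes  user    n  duration
0    4508  Nora  205       134
1    1766   Ben  286       428
2    5004   Ben  181       428
3    7085   Ben   35       428
4     464   Ben   79       428
5    7459  Nora  420       134
add column kbytes_plus_duration = t['kbytes'] + t['duration']:
   kbytes  user    n  duration  kbytes_plus_duration
0    4508  Nora  205       134                  4642
1    1766   Ben  286       428                  2194
2    5004   Ben  181       428                  5432
3    7085   Ben   35       428                  7513
4     464   Ben   79       428                   892
5    7459  Nora  420       134                  7593
Reading off the sum of column 'kbytes_plus_duration', we get 28266.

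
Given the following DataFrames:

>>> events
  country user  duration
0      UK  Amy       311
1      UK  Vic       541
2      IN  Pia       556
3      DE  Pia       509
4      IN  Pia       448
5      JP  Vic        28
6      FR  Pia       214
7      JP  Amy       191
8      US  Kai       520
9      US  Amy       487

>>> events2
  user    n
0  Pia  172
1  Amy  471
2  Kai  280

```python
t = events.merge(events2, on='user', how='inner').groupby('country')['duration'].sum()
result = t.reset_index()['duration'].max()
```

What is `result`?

1007

merge on 'user' (how='inner') → 8 rows:
  country user  duration    n
0      UK  Amy       311  471
1      IN  Pia       556  172
2      DE  Pia       509  172
3      IN  Pia       448  172
4      FR  Pia       214  172
5      JP  Amy       191  471
6      US  Kai       520  280
7      US  Amy       487  471
group by country, sum of duration:
country
DE     509
FR     214
IN    1004
JP     191
UK     311
US    1007
Name: duration, dtype: int64
reset_index():
  country  duration
0      DE       509
1      FR       214
2      IN      1004
3      JP       191
4      UK       311
5      US      1007
Finally, max of column 'duration' = 1007.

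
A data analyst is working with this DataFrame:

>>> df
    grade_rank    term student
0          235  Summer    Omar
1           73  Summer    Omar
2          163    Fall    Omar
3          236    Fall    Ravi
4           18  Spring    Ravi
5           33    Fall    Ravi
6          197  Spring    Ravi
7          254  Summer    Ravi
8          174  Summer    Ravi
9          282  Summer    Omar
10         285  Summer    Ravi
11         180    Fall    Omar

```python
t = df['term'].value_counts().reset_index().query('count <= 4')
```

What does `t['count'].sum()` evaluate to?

6

value_counts of term:
term
Summer    6
Fall      4
Spring    2
Name: count, dtype: int64
reset_index():
     term  count
0  Summer      6
1    Fall      4
2  Spring      2
filter rows where count <= 4:
     term  count
1    Fall      4
2  Spring      2
Then the sum of column 'count': 6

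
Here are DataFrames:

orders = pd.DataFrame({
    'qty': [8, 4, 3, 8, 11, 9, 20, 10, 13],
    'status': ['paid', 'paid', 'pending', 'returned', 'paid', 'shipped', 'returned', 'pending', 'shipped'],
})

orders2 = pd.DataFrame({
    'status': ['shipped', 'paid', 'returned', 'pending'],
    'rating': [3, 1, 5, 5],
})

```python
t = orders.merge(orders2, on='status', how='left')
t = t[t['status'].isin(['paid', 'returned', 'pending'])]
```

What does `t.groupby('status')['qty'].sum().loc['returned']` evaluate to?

28

merge on 'status' (how='left') → 9 rows:
   qty    status  rating
0    8      paid       1
1    4      paid       1
2    3   pending       5
3    8  returned       5
4   11      paid       1
5    9   shipped       3
6   20  returned       5
7   10   pending       5
8   13   shipped       3
filter rows where status in ['paid', 'returned', 'pending']:
   qty    status  rating
0    8      paid       1
1    4      paid       1
2    3   pending       5
3    8  returned       5
4   11      paid       1
6   20  returned       5
7   10   pending       5
group by status, sum of qty:
status
paid        23
pending     13
returned    28
Name: qty, dtype: int64
Then the value at index 'returned': 28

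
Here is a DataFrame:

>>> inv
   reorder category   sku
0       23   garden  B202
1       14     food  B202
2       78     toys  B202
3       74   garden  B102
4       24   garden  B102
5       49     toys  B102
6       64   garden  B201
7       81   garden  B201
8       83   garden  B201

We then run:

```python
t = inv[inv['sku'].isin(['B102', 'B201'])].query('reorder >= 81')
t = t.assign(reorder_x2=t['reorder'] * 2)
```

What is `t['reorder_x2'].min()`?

filter rows where sku in ['B102', 'B201']:
   reorder category   sku
3       74   garden  B102
4       24   garden  B102
5       49     toys  B102
6       64   garden  B201
7       81   garden  B201
8       83   garden  B201
filter rows where reorder >= 81:
   reorder category   sku
7       81   garden  B201
8       83   garden  B201
add column reorder_x2 = t['reorder'] * 2:
   reorder category   sku  reorder_x2
7       81   garden  B201         162
8       83   garden  B201         166
Taking the min of column 'reorder_x2' gives 162.

162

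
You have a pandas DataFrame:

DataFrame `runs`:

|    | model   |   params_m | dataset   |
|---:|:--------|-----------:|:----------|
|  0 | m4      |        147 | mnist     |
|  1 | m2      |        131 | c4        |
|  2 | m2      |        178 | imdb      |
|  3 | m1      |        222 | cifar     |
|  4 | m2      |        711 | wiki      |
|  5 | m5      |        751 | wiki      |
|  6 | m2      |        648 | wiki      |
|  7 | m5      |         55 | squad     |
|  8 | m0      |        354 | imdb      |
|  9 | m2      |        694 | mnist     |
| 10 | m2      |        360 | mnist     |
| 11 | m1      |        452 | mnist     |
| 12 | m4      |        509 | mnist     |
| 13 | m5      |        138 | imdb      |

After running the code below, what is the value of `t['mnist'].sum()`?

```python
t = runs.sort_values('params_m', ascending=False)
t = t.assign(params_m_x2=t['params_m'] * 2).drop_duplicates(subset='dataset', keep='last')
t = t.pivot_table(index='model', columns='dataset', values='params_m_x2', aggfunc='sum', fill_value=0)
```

sort by params_m descending:
   model  params_m dataset
5     m5       751    wiki
4     m2       711    wiki
9     m2       694   mnist
6     m2       648    wiki
12    m4       509   mnist
11    m1       452   mnist
10    m2       360   mnist
8     m0       354    imdb
3     m1       222   cifar
2     m2       178    imdb
0     m4       147   mnist
13    m5       138    imdb
1     m2       131      c4
7     m5        55   squad
add column params_m_x2 = t['params_m'] * 2:
   model  params_m dataset  params_m_x2
5     m5       751    wiki         1502
4     m2       711    wiki         1422
9     m2       694   mnist         1388
6     m2       648    wiki         1296
12    m4       509   mnist         1018
11    m1       452   mnist          904
10    m2       360   mnist          720
8     m0       354    imdb          708
3     m1       222   cifar          444
2     m2       178    imdb          356
0     m4       147   mnist          294
13    m5       138    imdb          276
1     m2       131      c4          262
7     m5        55   squad          110
drop duplicate dataset (keep=last):
   model  params_m dataset  params_m_x2
6     m2       648    wiki         1296
3     m1       222   cifar          444
0     m4       147   mnist          294
13    m5       138    imdb          276
1     m2       131      c4          262
7     m5        55   squad          110
pivot: rows=model, cols=dataset, sum(params_m_x2):
dataset   c4  cifar  imdb  mnist  squad  wiki
model                                        
m1         0    444     0      0      0     0
m2       262      0     0      0      0  1296
m4         0      0     0    294      0     0
m5         0      0   276      0    110     0
Hence 294.

294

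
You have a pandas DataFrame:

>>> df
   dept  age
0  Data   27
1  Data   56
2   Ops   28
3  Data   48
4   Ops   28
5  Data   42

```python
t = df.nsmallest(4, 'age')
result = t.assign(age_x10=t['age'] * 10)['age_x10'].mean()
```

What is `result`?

312.5

take 4 rows with smallest age:
   dept  age
0  Data   27
2   Ops   28
4   Ops   28
5  Data   42
add column age_x10 = t['age'] * 10:
   dept  age  age_x10
0  Data   27      270
2   Ops   28      280
4   Ops   28      280
5  Data   42      420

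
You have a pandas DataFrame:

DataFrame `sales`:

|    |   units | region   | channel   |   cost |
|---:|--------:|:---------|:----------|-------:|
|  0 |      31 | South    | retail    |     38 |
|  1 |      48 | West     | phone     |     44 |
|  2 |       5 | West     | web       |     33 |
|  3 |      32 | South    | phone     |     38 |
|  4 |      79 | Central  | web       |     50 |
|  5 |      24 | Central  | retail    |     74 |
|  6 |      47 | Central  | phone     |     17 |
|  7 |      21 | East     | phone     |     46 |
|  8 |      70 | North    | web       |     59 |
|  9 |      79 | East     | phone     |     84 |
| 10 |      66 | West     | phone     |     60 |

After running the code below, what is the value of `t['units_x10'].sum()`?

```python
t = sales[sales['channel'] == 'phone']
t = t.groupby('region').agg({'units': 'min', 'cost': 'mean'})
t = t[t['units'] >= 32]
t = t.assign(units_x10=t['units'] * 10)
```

filter rows where channel == 'phone':
    units   region channel  cost
1      48     West   phone    44
3      32    South   phone    38
6      47  Central   phone    17
7      21     East   phone    46
9      79     East   phone    84
10     66     West   phone    60
group by region: min(units), mean(cost):
         units  cost
region              
Central     47  17.0
East        21  65.0
South       32  38.0
West        48  52.0
filter rows where units >= 32:
         units  cost
region              
Central     47  17.0
South       32  38.0
West        48  52.0
add column units_x10 = t['units'] * 10:
         units  cost  units_x10
region                         
Central     47  17.0        470
South       32  38.0        320
West        48  52.0        480
sum of column 'units_x10' → 1270

1270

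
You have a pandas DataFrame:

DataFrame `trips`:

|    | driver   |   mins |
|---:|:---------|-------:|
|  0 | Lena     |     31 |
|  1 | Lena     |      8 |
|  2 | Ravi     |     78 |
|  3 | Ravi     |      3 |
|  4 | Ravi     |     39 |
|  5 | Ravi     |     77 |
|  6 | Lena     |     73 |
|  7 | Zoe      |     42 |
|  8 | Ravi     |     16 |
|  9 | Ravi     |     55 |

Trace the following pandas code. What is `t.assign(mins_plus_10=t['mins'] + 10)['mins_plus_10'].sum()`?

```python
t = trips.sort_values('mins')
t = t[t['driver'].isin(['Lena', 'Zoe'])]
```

194

sort by mins:
  driver  mins
3   Ravi     3
1   Lena     8
8   Ravi    16
0   Lena    31
4   Ravi    39
7    Zoe    42
9   Ravi    55
6   Lena    73
5   Ravi    77
2   Ravi    78
filter rows where driver in ['Lena', 'Zoe']:
  driver  mins
1   Lena     8
0   Lena    31
7    Zoe    42
6   Lena    73
add column mins_plus_10 = t['mins'] + 10:
  driver  mins  mins_plus_10
1   Lena     8            18
0   Lena    31            41
7    Zoe    42            52
6   Lena    73            83
Reading off the sum of column 'mins_plus_10', we get 194.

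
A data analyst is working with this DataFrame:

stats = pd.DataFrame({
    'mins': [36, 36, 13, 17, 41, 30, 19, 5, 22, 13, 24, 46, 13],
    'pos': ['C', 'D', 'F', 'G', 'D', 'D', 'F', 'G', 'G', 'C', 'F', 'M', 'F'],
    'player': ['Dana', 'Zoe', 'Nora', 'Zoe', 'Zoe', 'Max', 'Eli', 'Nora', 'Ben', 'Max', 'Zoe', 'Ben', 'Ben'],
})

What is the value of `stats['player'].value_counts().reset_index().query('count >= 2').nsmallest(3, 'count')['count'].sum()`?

value_counts of player:
player
Zoe     4
Ben     3
Nora    2
Max     2
Dana    1
Eli     1
Name: count, dtype: int64
reset_index():
  player  count
0    Zoe      4
1    Ben      3
2   Nora      2
3    Max      2
4   Dana      1
5    Eli      1
filter rows where count >= 2:
  player  count
0    Zoe      4
1    Ben      3
2   Nora      2
3    Max      2
take 3 rows with smallest count:
  player  count
2   Nora      2
3    Max      2
1    Ben      3
Finally, sum of column 'count' = 7.

7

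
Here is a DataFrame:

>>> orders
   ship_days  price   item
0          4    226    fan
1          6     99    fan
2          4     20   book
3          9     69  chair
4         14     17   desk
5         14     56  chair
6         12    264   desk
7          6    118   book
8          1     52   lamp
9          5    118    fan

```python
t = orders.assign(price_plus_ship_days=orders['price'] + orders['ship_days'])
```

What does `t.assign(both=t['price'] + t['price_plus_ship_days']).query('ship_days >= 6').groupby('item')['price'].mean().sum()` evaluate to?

add column price_plus_ship_days = orders['price'] + orders['ship_days']:
   ship_days  price   item  price_plus_ship_days
0          4    226    fan                   230
1          6     99    fan                   105
2          4     20   book                    24
3          9     69  chair                    78
4         14     17   desk                    31
5         14     56  chair                    70
6         12    264   desk                   276
7          6    118   book                   124
8          1     52   lamp                    53
9          5    118    fan                   123
add column both = t['price'] + t['price_plus_ship_days']:
   ship_days  price   item  price_plus_ship_days  both
0          4    226    fan                   230   456
1          6     99    fan                   105   204
2          4     20   book                    24    44
3          9     69  chair                    78   147
4         14     17   desk                    31    48
5         14     56  chair                    70   126
6         12    264   desk                   276   540
7          6    118   book                   124   242
8          1     52   lamp                    53   105
9          5    118    fan                   123   241
filter rows where ship_days >= 6:
   ship_days  price   item  price_plus_ship_days  both
1          6     99    fan                   105   204
3          9     69  chair                    78   147
4         14     17   desk                    31    48
5         14     56  chair                    70   126
6         12    264   desk                   276   540
7          6    118   book                   124   242
group by item, mean of price:
item
book     118.0
chair     62.5
desk     140.5
fan       99.0
Name: price, dtype: float64
The sum of the resulting series is 420.0.

420.0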